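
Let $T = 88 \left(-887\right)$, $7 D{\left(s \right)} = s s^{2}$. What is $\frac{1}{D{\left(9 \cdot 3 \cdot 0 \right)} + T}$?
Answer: $- \frac{1}{78056} \approx -1.2811 \cdot 10^{-5}$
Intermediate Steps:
$D{\left(s \right)} = \frac{s^{3}}{7}$ ($D{\left(s \right)} = \frac{s s^{2}}{7} = \frac{s^{3}}{7}$)
$T = -78056$
$\frac{1}{D{\left(9 \cdot 3 \cdot 0 \right)} + T} = \frac{1}{\frac{\left(9 \cdot 3 \cdot 0\right)^{3}}{7} - 78056} = \frac{1}{\frac{\left(27 \cdot 0\right)^{3}}{7} - 78056} = \frac{1}{\frac{0^{3}}{7} - 78056} = \frac{1}{\frac{1}{7} \cdot 0 - 78056} = \frac{1}{0 - 78056} = \frac{1}{-78056} = - \frac{1}{78056}$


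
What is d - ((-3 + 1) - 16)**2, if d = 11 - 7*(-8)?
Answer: -257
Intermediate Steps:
d = 67 (d = 11 + 56 = 67)
d - ((-3 + 1) - 16)**2 = 67 - ((-3 + 1) - 16)**2 = 67 - (-2 - 16)**2 = 67 - 1*(-18)**2 = 67 - 1*324 = 67 - 324 = -257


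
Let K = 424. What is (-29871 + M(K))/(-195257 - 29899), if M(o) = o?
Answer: 29447/225156 ≈ 0.13078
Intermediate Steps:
(-29871 + M(K))/(-195257 - 29899) = (-29871 + 424)/(-195257 - 29899) = -29447/(-225156) = -29447*(-1/225156) = 29447/225156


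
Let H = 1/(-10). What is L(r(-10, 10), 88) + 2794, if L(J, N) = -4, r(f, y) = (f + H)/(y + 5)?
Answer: 2790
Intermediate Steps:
H = -1/10 ≈ -0.10000
r(f, y) = (-1/10 + f)/(5 + y) (r(f, y) = (f - 1/10)/(y + 5) = (-1/10 + f)/(5 + y))
L(r(-10, 10), 88) + 2794 = -4 + 2794 = 2790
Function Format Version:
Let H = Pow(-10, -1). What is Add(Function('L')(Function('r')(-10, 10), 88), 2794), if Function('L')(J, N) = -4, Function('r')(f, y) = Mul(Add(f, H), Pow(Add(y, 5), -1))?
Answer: 2790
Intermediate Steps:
H = Rational(-1, 10) ≈ -0.10000
Function('r')(f, y) = Mul(Pow(Add(5, y), -1), Add(Rational(-1, 10), f)) (Function('r')(f, y) = Mul(Add(f, Rational(-1, 10)), Pow(Add(y, 5), -1)) = Mul(Add(Rational(-1, 10), f), Pow(Add(5, y), -1)) = Mul(Pow(Add(5, y), -1), Add(Rational(-1, 10), f)))
Add(Function('L')(Function('r')(-10, 10), 88), 2794) = Add(-4, 2794) = 2790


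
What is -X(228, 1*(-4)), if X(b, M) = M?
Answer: 4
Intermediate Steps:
-X(228, 1*(-4)) = -(-4) = -1*(-4) = 4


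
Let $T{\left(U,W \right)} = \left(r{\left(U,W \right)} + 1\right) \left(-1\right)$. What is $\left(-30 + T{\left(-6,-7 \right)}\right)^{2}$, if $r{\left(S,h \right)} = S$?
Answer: $625$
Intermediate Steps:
$T{\left(U,W \right)} = -1 - U$ ($T{\left(U,W \right)} = \left(U + 1\right) \left(-1\right) = \left(1 + U\right) \left(-1\right) = -1 - U$)
$\left(-30 + T{\left(-6,-7 \right)}\right)^{2} = \left(-30 - -5\right)^{2} = \left(-30 + \left(-1 + 6\right)\right)^{2} = \left(-30 + 5\right)^{2} = \left(-25\right)^{2} = 625$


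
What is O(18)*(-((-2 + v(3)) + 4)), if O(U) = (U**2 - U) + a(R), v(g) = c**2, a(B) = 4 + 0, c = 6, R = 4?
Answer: -11780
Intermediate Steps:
a(B) = 4
v(g) = 36 (v(g) = 6**2 = 36)
O(U) = 4 + U**2 - U (O(U) = (U**2 - U) + 4 = 4 + U**2 - U)
O(18)*(-((-2 + v(3)) + 4)) = (4 + 18**2 - 1*18)*(-((-2 + 36) + 4)) = (4 + 324 - 18)*(-(34 + 4)) = 310*(-1*38) = 310*(-38) = -11780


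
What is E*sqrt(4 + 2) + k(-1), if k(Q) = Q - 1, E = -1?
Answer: -2 - sqrt(6) ≈ -4.4495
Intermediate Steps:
k(Q) = -1 + Q
E*sqrt(4 + 2) + k(-1) = -sqrt(4 + 2) + (-1 - 1) = -sqrt(6) - 2 = -2 - sqrt(6)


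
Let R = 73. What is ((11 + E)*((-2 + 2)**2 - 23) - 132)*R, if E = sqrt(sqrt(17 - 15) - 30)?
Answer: -28105 - 1679*I*sqrt(30 - sqrt(2)) ≈ -28105.0 - 8976.9*I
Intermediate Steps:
E = sqrt(-30 + sqrt(2)) (E = sqrt(sqrt(2) - 30) = sqrt(-30 + sqrt(2)) ≈ 5.3466*I)
((11 + E)*((-2 + 2)**2 - 23) - 132)*R = ((11 + sqrt(-30 + sqrt(2)))*((-2 + 2)**2 - 23) - 132)*73 = ((11 + sqrt(-30 + sqrt(2)))*(0**2 - 23) - 132)*73 = ((11 + sqrt(-30 + sqrt(2)))*(0 - 23) - 132)*73 = ((11 + sqrt(-30 + sqrt(2)))*(-23) - 132)*73 = ((-253 - 23*sqrt(-30 + sqrt(2))) - 132)*73 = (-385 - 23*sqrt(-30 + sqrt(2)))*73 = -28105 - 1679*sqrt(-30 + sqrt(2))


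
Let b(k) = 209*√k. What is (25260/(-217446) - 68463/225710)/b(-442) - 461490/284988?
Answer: -76915/47498 + 3431406683*I*√442/755647985529580 ≈ -1.6193 + 9.5469e-5*I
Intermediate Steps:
(25260/(-217446) - 68463/225710)/b(-442) - 461490/284988 = (25260/(-217446) - 68463/225710)/((209*√(-442))) - 461490/284988 = (25260*(-1/217446) - 68463*1/225710)/((209*(I*√442))) - 461490*1/284988 = (-4210/36241 - 68463/225710)/((209*I*√442)) - 76915/47498 = -(-3431406683)*I*√442/755647985529580 - 76915/47498 = 3431406683*I*√442/755647985529580 - 76915/47498 = -76915/47498 + 3431406683*I*√442/755647985529580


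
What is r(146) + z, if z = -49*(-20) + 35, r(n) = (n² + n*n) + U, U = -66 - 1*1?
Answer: 43580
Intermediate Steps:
U = -67 (U = -66 - 1 = -67)
r(n) = -67 + 2*n² (r(n) = (n² + n*n) - 67 = (n² + n²) - 67 = 2*n² - 67 = -67 + 2*n²)
z = 1015 (z = 980 + 35 = 1015)
r(146) + z = (-67 + 2*146²) + 1015 = (-67 + 2*21316) + 1015 = (-67 + 42632) + 1015 = 42565 + 1015 = 43580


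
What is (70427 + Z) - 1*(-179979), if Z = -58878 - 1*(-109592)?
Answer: 301120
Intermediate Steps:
Z = 50714 (Z = -58878 + 109592 = 50714)
(70427 + Z) - 1*(-179979) = (70427 + 50714) - 1*(-179979) = 121141 + 179979 = 301120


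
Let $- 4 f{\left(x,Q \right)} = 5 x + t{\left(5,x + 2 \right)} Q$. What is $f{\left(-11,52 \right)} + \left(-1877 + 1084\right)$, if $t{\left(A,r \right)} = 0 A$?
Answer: $- \frac{3117}{4} \approx -779.25$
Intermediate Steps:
$t{\left(A,r \right)} = 0$
$f{\left(x,Q \right)} = - \frac{5 x}{4}$ ($f{\left(x,Q \right)} = - \frac{5 x + 0 Q}{4} = - \frac{5 x + 0}{4} = - \frac{5 x}{4}$)
$f{\left(-11,52 \right)} + \left(-1877 + 1084\right) = \left(- \frac{5}{4}\right) \left(-11\right) + \left(-1877 + 1084\right) = \frac{55}{4} - 793 = - \frac{3117}{4}$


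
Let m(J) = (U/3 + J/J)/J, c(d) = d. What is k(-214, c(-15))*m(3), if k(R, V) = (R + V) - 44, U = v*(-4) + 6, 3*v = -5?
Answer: -4277/9 ≈ -475.22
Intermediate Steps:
v = -5/3 (v = (⅓)*(-5) = -5/3 ≈ -1.6667)
U = 38/3 (U = -5/3*(-4) + 6 = 20/3 + 6 = 38/3 ≈ 12.667)
k(R, V) = -44 + R + V
m(J) = 47/(9*J) (m(J) = ((38/3)/3 + J/J)/J = ((38/3)*(⅓) + 1)/J = (38/9 + 1)/J = 47/(9*J))
k(-214, c(-15))*m(3) = (-44 - 214 - 15)*((47/9)/3) = -4277/(3*3) = -273*47/27 = -4277/9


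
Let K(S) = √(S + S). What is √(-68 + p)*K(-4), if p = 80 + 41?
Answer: 2*I*√106 ≈ 20.591*I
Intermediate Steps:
p = 121
K(S) = √2*√S (K(S) = √(2*S) = √2*√S)
√(-68 + p)*K(-4) = √(-68 + 121)*(√2*√(-4)) = √53*(√2*(2*I)) = √53*(2*I*√2) = 2*I*√106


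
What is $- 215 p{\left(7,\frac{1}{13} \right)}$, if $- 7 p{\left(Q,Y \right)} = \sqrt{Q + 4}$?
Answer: $\frac{215 \sqrt{11}}{7} \approx 101.87$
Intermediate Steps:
$p{\left(Q,Y \right)} = - \frac{\sqrt{4 + Q}}{7}$ ($p{\left(Q,Y \right)} = - \frac{\sqrt{Q + 4}}{7} = - \frac{\sqrt{4 + Q}}{7}$)
$- 215 p{\left(7,\frac{1}{13} \right)} = - 215 \left(- \frac{\sqrt{4 + 7}}{7}\right) = - 215 \left(- \frac{\sqrt{11}}{7}\right) = \frac{215 \sqrt{11}}{7}$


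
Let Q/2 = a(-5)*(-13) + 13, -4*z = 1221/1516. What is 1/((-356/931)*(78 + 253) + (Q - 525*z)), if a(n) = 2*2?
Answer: -5645584/558118781 ≈ -0.010115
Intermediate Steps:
z = -1221/6064 (z = -1221/(4*1516) = -¼*1221/1516 = -1221/6064 ≈ -0.20135)
a(n) = 4
Q = -78 (Q = 2*(4*(-13) + 13) = 2*(-52 + 13) = 2*(-39) = -78)
1/((-356/931)*(78 + 253) + (Q - 525*z)) = 1/((-356/931)*(78 + 253) + (-78 - 525*(-1221/6064))) = 1/(-356*1/931*331 + (-78 + 641025/6064)) = 1/(-356/931*331 + 168033/6064) = 1/(-117836/931 + 168033/6064) = 1/(-558118781/5645584) = -5645584/558118781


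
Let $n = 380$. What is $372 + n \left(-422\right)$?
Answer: $-159988$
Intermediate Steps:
$372 + n \left(-422\right) = 372 + 380 \left(-422\right) = 372 - 160360 = -159988$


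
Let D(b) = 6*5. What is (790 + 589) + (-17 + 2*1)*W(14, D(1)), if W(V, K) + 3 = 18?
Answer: 1154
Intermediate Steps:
D(b) = 30
W(V, K) = 15 (W(V, K) = -3 + 18 = 15)
(790 + 589) + (-17 + 2*1)*W(14, D(1)) = (790 + 589) + (-17 + 2*1)*15 = 1379 + (-17 + 2)*15 = 1379 - 15*15 = 1379 - 225 = 1154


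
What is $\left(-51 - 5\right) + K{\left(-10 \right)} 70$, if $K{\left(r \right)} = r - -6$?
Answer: $-336$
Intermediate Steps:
$K{\left(r \right)} = 6 + r$ ($K{\left(r \right)} = r + 6 = 6 + r$)
$\left(-51 - 5\right) + K{\left(-10 \right)} 70 = \left(-51 - 5\right) + \left(6 - 10\right) 70 = -56 - 280 = -336$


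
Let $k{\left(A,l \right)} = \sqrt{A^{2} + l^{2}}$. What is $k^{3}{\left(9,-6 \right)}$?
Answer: $351 \sqrt{13} \approx 1265.5$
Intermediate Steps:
$k^{3}{\left(9,-6 \right)} = \left(\sqrt{9^{2} + \left(-6\right)^{2}}\right)^{3} = \left(\sqrt{81 + 36}\right)^{3} = \left(\sqrt{117}\right)^{3} = \left(3 \sqrt{13}\right)^{3} = 351 \sqrt{13}$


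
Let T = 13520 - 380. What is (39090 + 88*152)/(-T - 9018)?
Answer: -26233/11079 ≈ -2.3678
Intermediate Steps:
T = 13140
(39090 + 88*152)/(-T - 9018) = (39090 + 88*152)/(-1*13140 - 9018) = (39090 + 13376)/(-13140 - 9018) = 52466/(-22158) = 52466*(-1/22158) = -26233/11079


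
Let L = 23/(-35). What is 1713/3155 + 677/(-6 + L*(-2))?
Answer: -74476793/517420 ≈ -143.94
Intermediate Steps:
L = -23/35 (L = 23*(-1/35) = -23/35 ≈ -0.65714)
1713/3155 + 677/(-6 + L*(-2)) = 1713/3155 + 677/(-6 - 23/35*(-2)) = 1713*(1/3155) + 677/(-6 + 46/35) = 1713/3155 + 677/(-164/35) = 1713/3155 + 677*(-35/164) = 1713/3155 - 23695/164 = -74476793/517420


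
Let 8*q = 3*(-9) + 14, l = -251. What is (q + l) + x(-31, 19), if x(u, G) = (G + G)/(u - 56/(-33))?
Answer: -1964339/7736 ≈ -253.92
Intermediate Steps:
q = -13/8 (q = (3*(-9) + 14)/8 = (-27 + 14)/8 = (⅛)*(-13) = -13/8 ≈ -1.6250)
x(u, G) = 2*G/(56/33 + u) (x(u, G) = (2*G)/(u - 56*(-1/33)) = (2*G)/(u + 56/33) = (2*G)/(56/33 + u) = 2*G/(56/33 + u))
(q + l) + x(-31, 19) = (-13/8 - 251) + 66*19/(56 + 33*(-31)) = -2021/8 + 66*19/(56 - 1023) = -2021/8 + 66*19/(-967) = -2021/8 + 66*19*(-1/967) = -2021/8 - 1254/967 = -1964339/7736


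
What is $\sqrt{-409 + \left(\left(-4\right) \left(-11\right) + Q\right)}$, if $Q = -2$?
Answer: $i \sqrt{367} \approx 19.157 i$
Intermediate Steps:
$\sqrt{-409 + \left(\left(-4\right) \left(-11\right) + Q\right)} = \sqrt{-409 - -42} = \sqrt{-409 + \left(44 - 2\right)} = \sqrt{-409 + 42} = \sqrt{-367} = i \sqrt{367}$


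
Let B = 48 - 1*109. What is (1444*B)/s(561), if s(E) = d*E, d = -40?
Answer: 22021/5610 ≈ 3.9253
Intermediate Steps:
B = -61 (B = 48 - 109 = -61)
s(E) = -40*E
(1444*B)/s(561) = (1444*(-61))/((-40*561)) = -88084/(-22440) = -88084*(-1/22440) = 22021/5610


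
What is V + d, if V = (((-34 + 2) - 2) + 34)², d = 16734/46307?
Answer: 16734/46307 ≈ 0.36137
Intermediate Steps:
d = 16734/46307 (d = 16734*(1/46307) = 16734/46307 ≈ 0.36137)
V = 0 (V = ((-32 - 2) + 34)² = (-34 + 34)² = 0² = 0)
V + d = 0 + 16734/46307 = 16734/46307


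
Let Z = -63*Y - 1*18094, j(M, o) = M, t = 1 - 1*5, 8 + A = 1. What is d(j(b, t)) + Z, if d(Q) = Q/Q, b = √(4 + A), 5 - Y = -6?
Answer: -18786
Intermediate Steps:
A = -7 (A = -8 + 1 = -7)
Y = 11 (Y = 5 - 1*(-6) = 5 + 6 = 11)
t = -4 (t = 1 - 5 = -4)
b = I*√3 (b = √(4 - 7) = √(-3) = I*√3 ≈ 1.732*I)
Z = -18787 (Z = -63*11 - 1*18094 = -693 - 18094 = -18787)
d(Q) = 1
d(j(b, t)) + Z = 1 - 18787 = -18786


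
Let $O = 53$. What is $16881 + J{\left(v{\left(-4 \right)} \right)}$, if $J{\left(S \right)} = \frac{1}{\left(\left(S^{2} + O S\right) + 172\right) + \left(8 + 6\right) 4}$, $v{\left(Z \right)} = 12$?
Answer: $\frac{17016049}{1008} \approx 16881.0$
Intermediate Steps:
$J{\left(S \right)} = \frac{1}{228 + S^{2} + 53 S}$ ($J{\left(S \right)} = \frac{1}{\left(\left(S^{2} + 53 S\right) + 172\right) + \left(8 + 6\right) 4} = \frac{1}{\left(172 + S^{2} + 53 S\right) + 14 \cdot 4} = \frac{1}{\left(172 + S^{2} + 53 S\right) + 56} = \frac{1}{228 + S^{2} + 53 S}$)
$16881 + J{\left(v{\left(-4 \right)} \right)} = 16881 + \frac{1}{228 + 12^{2} + 53 \cdot 12} = 16881 + \frac{1}{228 + 144 + 636} = 16881 + \frac{1}{1008} = \frac{17016049}{1008}$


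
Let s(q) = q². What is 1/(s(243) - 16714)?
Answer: 1/42335 ≈ 2.3621e-5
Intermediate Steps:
1/(s(243) - 16714) = 1/(243² - 16714) = 1/(59049 - 16714) = 1/42335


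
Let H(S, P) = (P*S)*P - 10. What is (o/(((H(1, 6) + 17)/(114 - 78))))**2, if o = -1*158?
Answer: 32353344/1849 ≈ 17498.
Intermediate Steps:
H(S, P) = -10 + S*P**2 (H(S, P) = S*P**2 - 10 = -10 + S*P**2)
o = -158
(o/(((H(1, 6) + 17)/(114 - 78))))**2 = (-158*(114 - 78)/((-10 + 1*6**2) + 17))**2 = (-158*36/((-10 + 1*36) + 17))**2 = (-158*36/((-10 + 36) + 17))**2 = (-158*36/(26 + 17))**2 = (-158/(43*(1/36)))**2 = (-158/43/36)**2 = (-158*36/43)**2 = (-5688/43)**2 = 32353344/1849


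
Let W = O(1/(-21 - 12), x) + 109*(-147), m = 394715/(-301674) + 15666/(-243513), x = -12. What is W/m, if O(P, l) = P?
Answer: 1438649047900560/123254093941 ≈ 11672.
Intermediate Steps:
m = -11204917631/8162393418 (m = 394715*(-1/301674) + 15666*(-1/243513) = -394715/301674 - 5222/81171 = -11204917631/8162393418 ≈ -1.3727)
W = -528760/33 (W = 1/(-21 - 12) + 109*(-147) = 1/(-33) - 16023 = -1/33 - 16023 = -528760/33 ≈ -16023.)
W/m = -528760/(33*(-11204917631/8162393418)) = -528760/33*(-8162393418/11204917631) = 1438649047900560/123254093941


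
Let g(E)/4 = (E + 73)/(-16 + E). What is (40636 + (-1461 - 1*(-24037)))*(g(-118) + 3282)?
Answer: 13905628608/67 ≈ 2.0755e+8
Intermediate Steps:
g(E) = 4*(73 + E)/(-16 + E) (g(E) = 4*((E + 73)/(-16 + E)) = 4*((73 + E)/(-16 + E)) = 4*(73 + E)/(-16 + E))
(40636 + (-1461 - 1*(-24037)))*(g(-118) + 3282) = (40636 + (-1461 - 1*(-24037)))*(4*(73 - 118)/(-16 - 118) + 3282) = (40636 + (-1461 + 24037))*(4*(-45)/(-134) + 3282) = (40636 + 22576)*(4*(-1/134)*(-45) + 3282) = 63212*(90/67 + 3282) = 63212*(219984/67) = 13905628608/67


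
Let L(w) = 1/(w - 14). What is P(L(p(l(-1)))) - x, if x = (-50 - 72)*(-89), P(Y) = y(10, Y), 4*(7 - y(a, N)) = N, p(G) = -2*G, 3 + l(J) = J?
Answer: -260423/24 ≈ -10851.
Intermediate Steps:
l(J) = -3 + J
L(w) = 1/(-14 + w)
y(a, N) = 7 - N/4
P(Y) = 7 - Y/4
x = 10858 (x = -122*(-89) = 10858)
P(L(p(l(-1)))) - x = (7 - 1/(4*(-14 - 2*(-3 - 1)))) - 1*10858 = (7 - 1/(4*(-14 - 2*(-4)))) - 10858 = (7 - 1/(4*(-14 + 8))) - 10858 = (7 - ¼/(-6)) - 10858 = (7 - ¼*(-⅙)) - 10858 = (7 + 1/24) - 10858 = 169/24 - 10858 = -260423/24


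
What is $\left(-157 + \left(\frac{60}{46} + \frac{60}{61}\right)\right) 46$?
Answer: $- \frac{434122}{61} \approx -7116.8$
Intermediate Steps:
$\left(-157 + \left(\frac{60}{46} + \frac{60}{61}\right)\right) 46 = \left(-157 + \left(60 \cdot \frac{1}{46} + 60 \cdot \frac{1}{61}\right)\right) 46 = \left(-157 + \left(\frac{30}{23} + \frac{60}{61}\right)\right) 46 = \left(-157 + \frac{3210}{1403}\right) 46 = \left(- \frac{217061}{1403}\right) 46 = - \frac{434122}{61}$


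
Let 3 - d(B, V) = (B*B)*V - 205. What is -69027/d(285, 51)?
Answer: 69027/4142267 ≈ 0.016664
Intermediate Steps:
d(B, V) = 208 - V*B² (d(B, V) = 3 - ((B*B)*V - 205) = 3 - (B²*V - 205) = 3 - (V*B² - 205) = 3 - (-205 + V*B²) = 3 + (205 - V*B²) = 208 - V*B²)
-69027/d(285, 51) = -69027/(208 - 1*51*285²) = -69027/(208 - 1*51*81225) = -69027/(208 - 4142475) = -69027/(-4142267) = -69027*(-1/4142267) = 69027/4142267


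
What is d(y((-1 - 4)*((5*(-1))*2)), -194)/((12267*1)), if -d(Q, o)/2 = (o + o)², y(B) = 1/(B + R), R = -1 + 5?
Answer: -301088/12267 ≈ -24.545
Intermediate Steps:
R = 4
y(B) = 1/(4 + B) (y(B) = 1/(B + 4) = 1/(4 + B))
d(Q, o) = -8*o² (d(Q, o) = -2*(o + o)² = -2*4*o² = -8*o²)
d(y((-1 - 4)*((5*(-1))*2)), -194)/((12267*1)) = (-8*(-194)²)/((12267*1)) = -8*37636/12267 = -301088*1/12267 = -301088/12267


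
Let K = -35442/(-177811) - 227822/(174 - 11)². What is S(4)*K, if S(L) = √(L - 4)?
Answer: 0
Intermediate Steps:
S(L) = √(-4 + L)
K = -39567599144/4724260459 (K = -35442*(-1/177811) - 227822/(163²) = 35442/177811 - 227822/26569 = -39567599144/4724260459 ≈ -8.3754)
S(4)*K = √(-4 + 4)*(-39567599144/4724260459) = √0*(-39567599144/4724260459) = 0*(-39567599144/4724260459) = 0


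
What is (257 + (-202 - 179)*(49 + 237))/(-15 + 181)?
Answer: -108709/166 ≈ -654.87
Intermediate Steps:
(257 + (-202 - 179)*(49 + 237))/(-15 + 181) = (257 - 381*286)/166 = (257 - 108966)*(1/166) = -108709*1/166 = -108709/166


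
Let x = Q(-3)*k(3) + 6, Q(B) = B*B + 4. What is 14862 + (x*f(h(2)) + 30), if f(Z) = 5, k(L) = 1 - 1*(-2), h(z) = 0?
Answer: 15117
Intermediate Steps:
k(L) = 3 (k(L) = 1 + 2 = 3)
Q(B) = 4 + B² (Q(B) = B² + 4 = 4 + B²)
x = 45 (x = (4 + (-3)²)*3 + 6 = (4 + 9)*3 + 6 = 13*3 + 6 = 39 + 6 = 45)
14862 + (x*f(h(2)) + 30) = 14862 + (45*5 + 30) = 14862 + (225 + 30) = 14862 + 255 = 15117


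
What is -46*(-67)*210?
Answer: 647220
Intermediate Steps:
-46*(-67)*210 = 3082*210 = 647220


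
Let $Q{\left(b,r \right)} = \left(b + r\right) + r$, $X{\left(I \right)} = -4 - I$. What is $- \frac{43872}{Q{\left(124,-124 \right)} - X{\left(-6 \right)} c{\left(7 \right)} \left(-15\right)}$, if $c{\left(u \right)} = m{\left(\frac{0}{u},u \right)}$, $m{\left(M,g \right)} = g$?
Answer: $- \frac{21936}{43} \approx -510.14$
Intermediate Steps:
$c{\left(u \right)} = u$
$Q{\left(b,r \right)} = b + 2 r$
$- \frac{43872}{Q{\left(124,-124 \right)} - X{\left(-6 \right)} c{\left(7 \right)} \left(-15\right)} = - \frac{43872}{\left(124 + 2 \left(-124\right)\right) - \left(-4 - -6\right) 7 \left(-15\right)} = - \frac{43872}{\left(124 - 248\right) - \left(-4 + 6\right) 7 \left(-15\right)} = - \frac{43872}{-124 - 2 \cdot 7 \left(-15\right)} = - \frac{43872}{-124 - 14 \left(-15\right)} = - \frac{43872}{-124 - -210} = - \frac{43872}{-124 + 210} = - \frac{43872}{86} = \left(-43872\right) \frac{1}{86} = - \frac{21936}{43}$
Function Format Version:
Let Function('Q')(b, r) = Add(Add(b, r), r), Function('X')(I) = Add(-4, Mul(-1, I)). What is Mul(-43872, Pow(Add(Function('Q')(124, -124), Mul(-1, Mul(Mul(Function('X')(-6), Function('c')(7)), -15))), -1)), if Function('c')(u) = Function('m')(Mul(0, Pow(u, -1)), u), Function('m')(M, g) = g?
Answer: Rational(-21936, 43) ≈ -510.14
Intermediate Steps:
Function('c')(u) = u
Function('Q')(b, r) = Add(b, Mul(2, r))
Mul(-43872, Pow(Add(Function('Q')(124, -124), Mul(-1, Mul(Mul(Function('X')(-6), Function('c')(7)), -15))), -1)) = Mul(-43872, Pow(Add(Add(124, Mul(2, -124)), Mul(-1, Mul(Mul(Add(-4, Mul(-1, -6)), 7), -15))), -1)) = Mul(-43872, Pow(Add(Add(124, -248), Mul(-1, Mul(Mul(Add(-4, 6), 7), -15))), -1)) = Mul(-43872, Pow(Add(-124, Mul(-1, Mul(Mul(2, 7), -15))), -1)) = Mul(-43872, Pow(Add(-124, Mul(-1, Mul(14, -15))), -1)) = Mul(-43872, Pow(Add(-124, Mul(-1, -210)), -1)) = Mul(-43872, Pow(Add(-124, 210), -1)) = Mul(-43872, Pow(86, -1)) = Mul(-43872, Rational(1, 86)) = Rational(-21936, 43)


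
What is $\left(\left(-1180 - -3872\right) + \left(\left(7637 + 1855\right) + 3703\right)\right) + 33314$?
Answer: $49201$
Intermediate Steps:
$\left(\left(-1180 - -3872\right) + \left(\left(7637 + 1855\right) + 3703\right)\right) + 33314 = \left(\left(-1180 + 3872\right) + \left(9492 + 3703\right)\right) + 33314 = \left(2692 + 13195\right) + 33314 = 15887 + 33314 = 49201$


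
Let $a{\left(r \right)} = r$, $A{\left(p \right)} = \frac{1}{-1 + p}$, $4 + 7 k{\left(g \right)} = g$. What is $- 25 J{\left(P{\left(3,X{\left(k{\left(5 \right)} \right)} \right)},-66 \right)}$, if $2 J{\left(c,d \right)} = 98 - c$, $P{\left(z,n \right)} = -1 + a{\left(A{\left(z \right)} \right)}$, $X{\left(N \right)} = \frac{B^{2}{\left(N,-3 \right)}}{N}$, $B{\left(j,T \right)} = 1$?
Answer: $- \frac{4925}{4} \approx -1231.3$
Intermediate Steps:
$k{\left(g \right)} = - \frac{4}{7} + \frac{g}{7}$
$X{\left(N \right)} = \frac{1}{N}$ ($X{\left(N \right)} = \frac{1^{2}}{N} = 1 \frac{1}{N} = \frac{1}{N}$)
$P{\left(z,n \right)} = -1 + \frac{1}{-1 + z}$
$J{\left(c,d \right)} = 49 - \frac{c}{2}$ ($J{\left(c,d \right)} = \frac{98 - c}{2} = 49 - \frac{c}{2}$)
$- 25 J{\left(P{\left(3,X{\left(k{\left(5 \right)} \right)} \right)},-66 \right)} = - 25 \left(49 - \frac{\frac{1}{-1 + 3} \left(2 - 3\right)}{2}\right) = - 25 \left(49 - \frac{\frac{1}{2} \left(2 - 3\right)}{2}\right) = - 25 \left(49 - \frac{\frac{1}{2} \left(-1\right)}{2}\right) = - 25 \left(49 - - \frac{1}{4}\right) = - 25 \left(49 + \frac{1}{4}\right) = \left(-25\right) \frac{197}{4} = - \frac{4925}{4}$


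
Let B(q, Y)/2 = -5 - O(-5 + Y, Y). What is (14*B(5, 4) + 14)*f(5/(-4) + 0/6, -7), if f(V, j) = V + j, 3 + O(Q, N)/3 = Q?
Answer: -3465/2 ≈ -1732.5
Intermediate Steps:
O(Q, N) = -9 + 3*Q
B(q, Y) = 38 - 6*Y (B(q, Y) = 2*(-5 - (-9 + 3*(-5 + Y))) = 2*(-5 - (-9 + (-15 + 3*Y))) = 2*(-5 - (-24 + 3*Y)) = 2*(-5 + (24 - 3*Y)) = 2*(19 - 3*Y) = 38 - 6*Y)
(14*B(5, 4) + 14)*f(5/(-4) + 0/6, -7) = (14*(38 - 6*4) + 14)*((5/(-4) + 0/6) - 7) = (14*(38 - 24) + 14)*((5*(-¼) + 0*(⅙)) - 7) = (14*14 + 14)*((-5/4 + 0) - 7) = (196 + 14)*(-5/4 - 7) = 210*(-33/4) = -3465/2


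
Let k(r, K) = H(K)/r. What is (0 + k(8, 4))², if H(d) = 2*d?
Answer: 1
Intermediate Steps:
k(r, K) = 2*K/r (k(r, K) = (2*K)/r = 2*K/r)
(0 + k(8, 4))² = (0 + 2*4/8)² = (0 + 2*4*(⅛))² = (0 + 1)² = 1² = 1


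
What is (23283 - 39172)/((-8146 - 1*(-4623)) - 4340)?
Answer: 15889/7863 ≈ 2.0207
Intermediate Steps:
(23283 - 39172)/((-8146 - 1*(-4623)) - 4340) = -15889/((-8146 + 4623) - 4340) = -15889/(-3523 - 4340) = -15889/(-7863) = -15889*(-1/7863) = 15889/7863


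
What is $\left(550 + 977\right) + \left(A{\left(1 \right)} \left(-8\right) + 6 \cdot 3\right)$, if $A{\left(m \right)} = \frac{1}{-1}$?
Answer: $1553$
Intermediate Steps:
$A{\left(m \right)} = -1$
$\left(550 + 977\right) + \left(A{\left(1 \right)} \left(-8\right) + 6 \cdot 3\right) = \left(550 + 977\right) + \left(\left(-1\right) \left(-8\right) + 6 \cdot 3\right) = 1527 + \left(8 + 18\right) = 1527 + 26 = 1553$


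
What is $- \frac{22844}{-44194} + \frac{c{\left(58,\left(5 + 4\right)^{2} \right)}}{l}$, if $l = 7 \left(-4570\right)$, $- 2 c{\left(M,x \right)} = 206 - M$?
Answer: $\frac{183512479}{353441515} \approx 0.51922$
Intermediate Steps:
$c{\left(M,x \right)} = -103 + \frac{M}{2}$ ($c{\left(M,x \right)} = - \frac{206 - M}{2} = -103 + \frac{M}{2}$)
$l = -31990$
$- \frac{22844}{-44194} + \frac{c{\left(58,\left(5 + 4\right)^{2} \right)}}{l} = - \frac{22844}{-44194} + \frac{-103 + \frac{1}{2} \cdot 58}{-31990} = \left(-22844\right) \left(- \frac{1}{44194}\right) + \left(-103 + 29\right) \left(- \frac{1}{31990}\right) = \frac{11422}{22097} - - \frac{37}{15995} = \frac{11422}{22097} + \frac{37}{15995} = \frac{183512479}{353441515}$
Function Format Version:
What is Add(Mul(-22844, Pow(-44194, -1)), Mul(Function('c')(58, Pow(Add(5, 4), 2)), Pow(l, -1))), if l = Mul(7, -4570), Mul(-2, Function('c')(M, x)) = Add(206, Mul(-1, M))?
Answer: Rational(183512479, 353441515) ≈ 0.51922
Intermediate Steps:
Function('c')(M, x) = Add(-103, Mul(Rational(1, 2), M)) (Function('c')(M, x) = Mul(Rational(-1, 2), Add(206, Mul(-1, M))) = Add(-103, Mul(Rational(1, 2), M)))
l = -31990
Add(Mul(-22844, Pow(-44194, -1)), Mul(Function('c')(58, Pow(Add(5, 4), 2)), Pow(l, -1))) = Add(Mul(-22844, Pow(-44194, -1)), Mul(Add(-103, Mul(Rational(1, 2), 58)), Pow(-31990, -1))) = Add(Mul(-22844, Rational(-1, 44194)), Mul(Add(-103, 29), Rational(-1, 31990))) = Add(Rational(11422, 22097), Mul(-74, Rational(-1, 31990))) = Add(Rational(11422, 22097), Rational(37, 15995)) = Rational(183512479, 353441515)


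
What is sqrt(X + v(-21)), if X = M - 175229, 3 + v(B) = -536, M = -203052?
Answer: 2*I*sqrt(94705) ≈ 615.48*I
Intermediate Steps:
v(B) = -539 (v(B) = -3 - 536 = -539)
X = -378281 (X = -203052 - 175229 = -378281)
sqrt(X + v(-21)) = sqrt(-378281 - 539) = sqrt(-378820) = 2*I*sqrt(94705)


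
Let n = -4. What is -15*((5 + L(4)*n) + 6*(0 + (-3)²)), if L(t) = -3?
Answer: -1065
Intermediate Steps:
-15*((5 + L(4)*n) + 6*(0 + (-3)²)) = -15*((5 - 3*(-4)) + 6*(0 + (-3)²)) = -15*((5 + 12) + 6*(0 + 9)) = -15*(17 + 6*9) = -15*(17 + 54) = -15*71 = -1065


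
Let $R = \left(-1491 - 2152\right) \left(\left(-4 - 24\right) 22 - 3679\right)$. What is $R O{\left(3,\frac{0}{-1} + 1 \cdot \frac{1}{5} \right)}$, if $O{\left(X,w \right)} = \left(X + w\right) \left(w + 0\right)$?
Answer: $\frac{50069392}{5} \approx 1.0014 \cdot 10^{7}$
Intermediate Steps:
$O{\left(X,w \right)} = w \left(X + w\right)$ ($O{\left(X,w \right)} = \left(X + w\right) w = w \left(X + w\right)$)
$R = 15646685$ ($R = - 3643 \left(\left(-28\right) 22 - 3679\right) = - 3643 \left(-616 - 3679\right) = \left(-3643\right) \left(-4295\right) = 15646685$)
$R O{\left(3,\frac{0}{-1} + 1 \cdot \frac{1}{5} \right)} = 15646685 \left(\frac{0}{-1} + 1 \cdot \frac{1}{5}\right) \left(3 + \left(\frac{0}{-1} + 1 \cdot \frac{1}{5}\right)\right) = 15646685 \left(0 \left(-1\right) + 1 \cdot \frac{1}{5}\right) \left(3 + \left(0 \left(-1\right) + 1 \cdot \frac{1}{5}\right)\right) = 15646685 \left(0 + \frac{1}{5}\right) \left(3 + \left(0 + \frac{1}{5}\right)\right) = 15646685 \frac{3 + \frac{1}{5}}{5} = 15646685 \cdot \frac{1}{5} \cdot \frac{16}{5} = 15646685 \cdot \frac{16}{25} = \frac{50069392}{5}$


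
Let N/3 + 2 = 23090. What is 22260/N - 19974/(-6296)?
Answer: 7935563/2271282 ≈ 3.4939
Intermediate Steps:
N = 69264 (N = -6 + 3*23090 = -6 + 69270 = 69264)
22260/N - 19974/(-6296) = 22260/69264 - 19974/(-6296) = 22260*(1/69264) - 19974*(-1/6296) = 1855/5772 + 9987/3148 = 7935563/2271282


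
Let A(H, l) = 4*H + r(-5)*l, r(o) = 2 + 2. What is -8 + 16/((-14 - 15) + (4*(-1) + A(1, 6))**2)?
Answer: -4360/547 ≈ -7.9707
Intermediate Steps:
r(o) = 4
A(H, l) = 4*H + 4*l
-8 + 16/((-14 - 15) + (4*(-1) + A(1, 6))**2) = -8 + 16/((-14 - 15) + (4*(-1) + (4*1 + 4*6))**2) = -8 + 16/(-29 + (-4 + (4 + 24))**2) = -8 + 16/(-29 + (-4 + 28)**2) = -8 + 16/(-29 + 24**2) = -8 + 16/(-29 + 576) = -8 + 16/547 = -4360/547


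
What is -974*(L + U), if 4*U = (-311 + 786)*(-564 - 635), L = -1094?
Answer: 279489787/2 ≈ 1.3974e+8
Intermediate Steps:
U = -569525/4 (U = ((-311 + 786)*(-564 - 635))/4 = (475*(-1199))/4 = (¼)*(-569525) = -569525/4 ≈ -1.4238e+5)
-974*(L + U) = -974*(-1094 - 569525/4) = -974*(-573901/4) = 279489787/2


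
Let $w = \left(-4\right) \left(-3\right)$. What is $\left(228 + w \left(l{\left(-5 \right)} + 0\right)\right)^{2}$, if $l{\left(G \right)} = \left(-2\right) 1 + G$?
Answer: $20736$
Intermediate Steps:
$w = 12$
$l{\left(G \right)} = -2 + G$
$\left(228 + w \left(l{\left(-5 \right)} + 0\right)\right)^{2} = \left(228 + 12 \left(\left(-2 - 5\right) + 0\right)\right)^{2} = \left(228 + 12 \left(-7 + 0\right)\right)^{2} = \left(228 + 12 \left(-7\right)\right)^{2} = \left(228 - 84\right)^{2} = 144^{2} = 20736$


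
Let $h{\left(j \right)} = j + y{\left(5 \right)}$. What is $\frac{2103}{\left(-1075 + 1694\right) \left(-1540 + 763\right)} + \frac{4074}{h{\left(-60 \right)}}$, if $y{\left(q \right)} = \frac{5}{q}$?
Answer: $- \frac{653189113}{9458939} \approx -69.055$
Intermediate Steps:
$h{\left(j \right)} = 1 + j$ ($h{\left(j \right)} = j + \frac{5}{5} = j + 5 \cdot \frac{1}{5} = j + 1 = 1 + j$)
$\frac{2103}{\left(-1075 + 1694\right) \left(-1540 + 763\right)} + \frac{4074}{h{\left(-60 \right)}} = \frac{2103}{\left(-1075 + 1694\right) \left(-1540 + 763\right)} + \frac{4074}{1 - 60} = \frac{2103}{619 \left(-777\right)} + \frac{4074}{-59} = \frac{2103}{-480963} + 4074 \left(- \frac{1}{59}\right) = 2103 \left(- \frac{1}{480963}\right) - \frac{4074}{59} = - \frac{701}{160321} - \frac{4074}{59} = - \frac{653189113}{9458939}$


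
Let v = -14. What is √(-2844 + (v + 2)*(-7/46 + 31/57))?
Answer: I*√544013434/437 ≈ 53.373*I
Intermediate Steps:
√(-2844 + (v + 2)*(-7/46 + 31/57)) = √(-2844 + (-14 + 2)*(-7/46 + 31/57)) = √(-2844 - 12*(-7*1/46 + 31*(1/57))) = √(-2844 - 12*(-7/46 + 31/57)) = √(-2844 - 12*1027/2622) = √(-2844 - 2054/437) = √(-1244882/437) = I*√544013434/437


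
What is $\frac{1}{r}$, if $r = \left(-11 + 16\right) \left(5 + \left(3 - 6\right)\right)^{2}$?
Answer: $\frac{1}{20} \approx 0.05$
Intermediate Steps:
$r = 20$ ($r = 5 \left(5 + \left(3 - 6\right)\right)^{2} = 5 \left(5 - 3\right)^{2} = 5 \cdot 2^{2} = 5 \cdot 4 = 20$)
$\frac{1}{r} = \frac{1}{20}$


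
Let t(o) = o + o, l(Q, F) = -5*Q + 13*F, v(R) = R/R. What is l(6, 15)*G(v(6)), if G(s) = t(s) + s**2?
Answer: 495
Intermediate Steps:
v(R) = 1
t(o) = 2*o
G(s) = s**2 + 2*s (G(s) = 2*s + s**2 = s**2 + 2*s)
l(6, 15)*G(v(6)) = (-5*6 + 13*15)*(1*(2 + 1)) = (-30 + 195)*(1*3) = 165*3 = 495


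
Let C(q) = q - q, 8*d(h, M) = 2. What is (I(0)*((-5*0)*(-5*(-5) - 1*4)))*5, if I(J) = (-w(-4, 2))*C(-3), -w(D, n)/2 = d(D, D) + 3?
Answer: 0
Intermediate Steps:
d(h, M) = 1/4 (d(h, M) = (1/8)*2 = 1/4)
w(D, n) = -13/2 (w(D, n) = -2*(1/4 + 3) = -2*13/4 = -13/2)
C(q) = 0
I(J) = 0 (I(J) = -1*(-13/2)*0 = (13/2)*0 = 0)
(I(0)*((-5*0)*(-5*(-5) - 1*4)))*5 = (0*((-5*0)*(-5*(-5) - 1*4)))*5 = (0*(0*(25 - 4)))*5 = (0*(0*21))*5 = (0*0)*5 = 0*5 = 0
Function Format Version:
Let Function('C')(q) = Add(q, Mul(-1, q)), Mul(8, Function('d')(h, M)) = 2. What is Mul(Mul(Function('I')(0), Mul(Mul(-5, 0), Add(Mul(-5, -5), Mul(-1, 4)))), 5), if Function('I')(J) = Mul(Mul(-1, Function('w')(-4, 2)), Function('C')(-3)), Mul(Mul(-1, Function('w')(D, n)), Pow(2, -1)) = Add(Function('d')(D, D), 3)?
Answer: 0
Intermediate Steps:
Function('d')(h, M) = Rational(1, 4) (Function('d')(h, M) = Mul(Rational(1, 8), 2) = Rational(1, 4))
Function('w')(D, n) = Rational(-13, 2) (Function('w')(D, n) = Mul(-2, Add(Rational(1, 4), 3)) = Mul(-2, Rational(13, 4)) = Rational(-13, 2))
Function('C')(q) = 0
Function('I')(J) = 0 (Function('I')(J) = Mul(Mul(-1, Rational(-13, 2)), 0) = Mul(Rational(13, 2), 0) = 0)
Mul(Mul(Function('I')(0), Mul(Mul(-5, 0), Add(Mul(-5, -5), Mul(-1, 4)))), 5) = Mul(Mul(0, Mul(Mul(-5, 0), Add(Mul(-5, -5), Mul(-1, 4)))), 5) = Mul(Mul(0, Mul(0, Add(25, -4))), 5) = Mul(Mul(0, Mul(0, 21)), 5) = Mul(Mul(0, 0), 5) = Mul(0, 5) = 0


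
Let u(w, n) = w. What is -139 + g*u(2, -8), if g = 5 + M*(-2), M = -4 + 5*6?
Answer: -233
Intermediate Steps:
M = 26 (M = -4 + 30 = 26)
g = -47 (g = 5 + 26*(-2) = 5 - 52 = -47)
-139 + g*u(2, -8) = -139 - 47*2 = -139 - 94 = -233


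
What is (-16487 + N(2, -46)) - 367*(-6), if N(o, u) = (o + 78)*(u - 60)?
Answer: -22765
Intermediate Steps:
N(o, u) = (-60 + u)*(78 + o) (N(o, u) = (78 + o)*(-60 + u) = (-60 + u)*(78 + o))
(-16487 + N(2, -46)) - 367*(-6) = (-16487 + (-4680 - 60*2 + 78*(-46) + 2*(-46))) - 367*(-6) = (-16487 + (-4680 - 120 - 3588 - 92)) + 2202 = (-16487 - 8480) + 2202 = -24967 + 2202 = -22765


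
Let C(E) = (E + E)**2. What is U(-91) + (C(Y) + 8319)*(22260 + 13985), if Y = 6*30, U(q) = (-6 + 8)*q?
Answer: 4998873973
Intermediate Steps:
U(q) = 2*q
Y = 180
C(E) = 4*E**2 (C(E) = (2*E)**2 = 4*E**2)
U(-91) + (C(Y) + 8319)*(22260 + 13985) = 2*(-91) + (4*180**2 + 8319)*(22260 + 13985) = -182 + (4*32400 + 8319)*36245 = -182 + (129600 + 8319)*36245 = -182 + 137919*36245 = -182 + 4998874155 = 4998873973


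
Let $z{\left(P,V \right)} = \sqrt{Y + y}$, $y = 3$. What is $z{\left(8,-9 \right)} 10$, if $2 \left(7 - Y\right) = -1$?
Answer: $5 \sqrt{42} \approx 32.404$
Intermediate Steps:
$Y = \frac{15}{2}$ ($Y = 7 - - \frac{1}{2} = 7 + \frac{1}{2} = \frac{15}{2} \approx 7.5$)
$z{\left(P,V \right)} = \frac{\sqrt{42}}{2}$ ($z{\left(P,V \right)} = \sqrt{\frac{15}{2} + 3} = \sqrt{\frac{21}{2}} = \frac{\sqrt{42}}{2}$)
$z{\left(8,-9 \right)} 10 = \frac{\sqrt{42}}{2} \cdot 10 = 5 \sqrt{42}$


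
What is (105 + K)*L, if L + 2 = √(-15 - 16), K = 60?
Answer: -330 + 165*I*√31 ≈ -330.0 + 918.68*I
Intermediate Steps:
L = -2 + I*√31 (L = -2 + √(-15 - 16) = -2 + √(-31) = -2 + I*√31 ≈ -2.0 + 5.5678*I)
(105 + K)*L = (105 + 60)*(-2 + I*√31) = 165*(-2 + I*√31) = -330 + 165*I*√31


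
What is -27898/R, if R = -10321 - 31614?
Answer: 27898/41935 ≈ 0.66527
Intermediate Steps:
R = -41935
-27898/R = -27898/(-41935) = -27898*(-1/41935) = 27898/41935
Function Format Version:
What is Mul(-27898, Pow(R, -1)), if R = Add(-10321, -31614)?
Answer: Rational(27898, 41935) ≈ 0.66527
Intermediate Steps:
R = -41935
Mul(-27898, Pow(R, -1)) = Mul(-27898, Pow(-41935, -1)) = Mul(-27898, Rational(-1, 41935)) = Rational(27898, 41935)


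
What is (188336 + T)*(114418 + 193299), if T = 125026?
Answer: 96426814554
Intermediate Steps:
(188336 + T)*(114418 + 193299) = (188336 + 125026)*(114418 + 193299) = 313362*307717 = 96426814554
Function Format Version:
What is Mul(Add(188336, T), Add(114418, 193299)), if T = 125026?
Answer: 96426814554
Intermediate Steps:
Mul(Add(188336, T), Add(114418, 193299)) = Mul(Add(188336, 125026), Add(114418, 193299)) = Mul(313362, 307717) = 96426814554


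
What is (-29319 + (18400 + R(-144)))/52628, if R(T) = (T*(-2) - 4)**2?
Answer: 69737/52628 ≈ 1.3251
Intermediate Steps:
R(T) = (-4 - 2*T)**2 (R(T) = (-2*T - 4)**2 = (-4 - 2*T)**2)
(-29319 + (18400 + R(-144)))/52628 = (-29319 + (18400 + 4*(2 - 144)**2))/52628 = (-29319 + (18400 + 4*(-142)**2))*(1/52628) = (-29319 + (18400 + 4*20164))*(1/52628) = (-29319 + (18400 + 80656))*(1/52628) = (-29319 + 99056)*(1/52628) = 69737*(1/52628) = 69737/52628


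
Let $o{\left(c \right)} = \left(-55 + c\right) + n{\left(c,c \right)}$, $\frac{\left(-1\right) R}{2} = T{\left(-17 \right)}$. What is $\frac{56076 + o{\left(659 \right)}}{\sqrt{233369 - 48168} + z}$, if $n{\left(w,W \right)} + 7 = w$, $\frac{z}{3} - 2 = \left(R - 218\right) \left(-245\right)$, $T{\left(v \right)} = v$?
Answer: $\frac{7753923672}{18291295315} - \frac{57332 \sqrt{185201}}{18291295315} \approx 0.42256$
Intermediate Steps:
$R = 34$ ($R = \left(-2\right) \left(-17\right) = 34$)
$z = 135246$ ($z = 6 + 3 \left(34 - 218\right) \left(-245\right) = 6 + 3 \left(\left(-184\right) \left(-245\right)\right) = 6 + 3 \cdot 45080 = 6 + 135240 = 135246$)
$n{\left(w,W \right)} = -7 + w$
$o{\left(c \right)} = -62 + 2 c$ ($o{\left(c \right)} = \left(-55 + c\right) + \left(-7 + c\right) = -62 + 2 c$)
$\frac{56076 + o{\left(659 \right)}}{\sqrt{233369 - 48168} + z} = \frac{56076 + \left(-62 + 2 \cdot 659\right)}{\sqrt{233369 - 48168} + 135246} = \frac{56076 + \left(-62 + 1318\right)}{\sqrt{185201} + 135246} = \frac{56076 + 1256}{135246 + \sqrt{185201}} = \frac{57332}{135246 + \sqrt{185201}}$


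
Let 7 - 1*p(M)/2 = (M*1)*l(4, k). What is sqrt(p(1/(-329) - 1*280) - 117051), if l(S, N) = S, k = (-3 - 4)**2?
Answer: I*sqrt(12425739445)/329 ≈ 338.82*I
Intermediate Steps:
k = 49 (k = (-7)**2 = 49)
p(M) = 14 - 8*M (p(M) = 14 - 2*M*1*4 = 14 - 2*M*4 = 14 - 8*M)
sqrt(p(1/(-329) - 1*280) - 117051) = sqrt((14 - 8*(1/(-329) - 1*280)) - 117051) = sqrt((14 - 8*(-1/329 - 280)) - 117051) = sqrt((14 - 8*(-92121/329)) - 117051) = sqrt((14 + 736968/329) - 117051) = sqrt(741574/329 - 117051) = sqrt(-37768205/329) = I*sqrt(12425739445)/329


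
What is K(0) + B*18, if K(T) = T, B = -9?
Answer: -162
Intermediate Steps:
K(0) + B*18 = 0 - 9*18 = 0 - 162 = -162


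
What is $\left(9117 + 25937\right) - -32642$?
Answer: $67696$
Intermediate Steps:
$\left(9117 + 25937\right) - -32642 = 35054 + 32642 = 67696$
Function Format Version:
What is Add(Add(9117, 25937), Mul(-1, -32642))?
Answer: 67696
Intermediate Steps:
Add(Add(9117, 25937), Mul(-1, -32642)) = Add(35054, 32642) = 67696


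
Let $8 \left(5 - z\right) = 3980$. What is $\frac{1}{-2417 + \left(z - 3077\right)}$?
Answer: $- \frac{2}{11973} \approx -0.00016704$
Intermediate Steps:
$z = - \frac{985}{2}$ ($z = 5 - \frac{995}{2} = - \frac{985}{2} \approx -492.5$)
$\frac{1}{-2417 + \left(z - 3077\right)} = \frac{1}{-2417 - \frac{7139}{2}} = \frac{1}{- \frac{11973}{2}} = - \frac{2}{11973}$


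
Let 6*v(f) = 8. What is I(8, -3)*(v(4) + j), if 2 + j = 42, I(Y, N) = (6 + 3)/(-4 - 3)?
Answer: -372/7 ≈ -53.143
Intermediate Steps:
v(f) = 4/3 (v(f) = (⅙)*8 = 4/3)
I(Y, N) = -9/7 (I(Y, N) = 9/(-7) = 9*(-⅐) = -9/7)
j = 40 (j = -2 + 42 = 40)
I(8, -3)*(v(4) + j) = -9*(4/3 + 40)/7 = -9/7*124/3 = -372/7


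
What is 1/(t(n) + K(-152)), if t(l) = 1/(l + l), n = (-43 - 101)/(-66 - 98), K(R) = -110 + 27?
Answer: -72/5935 ≈ -0.012131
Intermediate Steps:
K(R) = -83
n = 36/41 (n = -144/(-164) = -144*(-1/164) = 36/41 ≈ 0.87805)
t(l) = 1/(2*l)
1/(t(n) + K(-152)) = 1/(1/(2*(36/41)) - 83) = 1/((½)*(41/36) - 83) = 1/(41/72 - 83) = 1/(-5935/72) = -72/5935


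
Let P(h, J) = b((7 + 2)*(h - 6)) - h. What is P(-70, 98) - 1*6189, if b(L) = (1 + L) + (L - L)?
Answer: -6802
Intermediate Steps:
b(L) = 1 + L (b(L) = (1 + L) + 0 = 1 + L)
P(h, J) = -53 + 8*h (P(h, J) = (1 + (7 + 2)*(h - 6)) - h = (1 + 9*(-6 + h)) - h = (1 + (-54 + 9*h)) - h = (-53 + 9*h) - h = -53 + 8*h)
P(-70, 98) - 1*6189 = (-53 + 8*(-70)) - 1*6189 = (-53 - 560) - 6189 = -613 - 6189 = -6802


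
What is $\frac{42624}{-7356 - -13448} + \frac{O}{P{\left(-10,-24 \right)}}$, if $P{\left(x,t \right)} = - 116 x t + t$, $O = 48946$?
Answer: $\frac{111187013}{21218436} \approx 5.2401$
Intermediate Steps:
$P{\left(x,t \right)} = t - 116 t x$ ($P{\left(x,t \right)} = - 116 t x + t = t - 116 t x$)
$\frac{42624}{-7356 - -13448} + \frac{O}{P{\left(-10,-24 \right)}} = \frac{42624}{-7356 - -13448} + \frac{48946}{\left(-24\right) \left(1 - -1160\right)} = \frac{42624}{-7356 + 13448} + \frac{48946}{\left(-24\right) \left(1 + 1160\right)} = \frac{42624}{6092} + \frac{48946}{\left(-24\right) 1161} = 42624 \cdot \frac{1}{6092} + \frac{48946}{-27864} = \frac{10656}{1523} + 48946 \left(- \frac{1}{27864}\right) = \frac{10656}{1523} - \frac{24473}{13932} = \frac{111187013}{21218436}$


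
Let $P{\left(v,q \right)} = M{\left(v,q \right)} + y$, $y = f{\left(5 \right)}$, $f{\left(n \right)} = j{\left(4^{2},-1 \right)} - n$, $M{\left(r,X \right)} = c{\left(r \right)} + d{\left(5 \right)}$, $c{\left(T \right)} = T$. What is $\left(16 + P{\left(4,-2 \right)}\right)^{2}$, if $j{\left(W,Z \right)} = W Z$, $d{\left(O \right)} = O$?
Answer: $16$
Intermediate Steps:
$M{\left(r,X \right)} = 5 + r$ ($M{\left(r,X \right)} = r + 5 = 5 + r$)
$f{\left(n \right)} = -16 - n$ ($f{\left(n \right)} = 4^{2} \left(-1\right) - n = 16 \left(-1\right) - n = -16 - n$)
$y = -21$ ($y = -16 - 5 = -21$)
$P{\left(v,q \right)} = -16 + v$ ($P{\left(v,q \right)} = \left(5 + v\right) - 21 = -16 + v$)
$\left(16 + P{\left(4,-2 \right)}\right)^{2} = \left(16 + \left(-16 + 4\right)\right)^{2} = \left(16 - 12\right)^{2} = 4^{2} = 16$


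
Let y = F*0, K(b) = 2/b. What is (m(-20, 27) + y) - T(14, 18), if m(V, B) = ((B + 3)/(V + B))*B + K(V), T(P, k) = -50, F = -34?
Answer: 11593/70 ≈ 165.61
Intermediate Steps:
y = 0 (y = -34*0 = 0)
m(V, B) = 2/V + B*(3 + B)/(B + V) (m(V, B) = ((B + 3)/(V + B))*B + 2/V = ((3 + B)/(B + V))*B + 2/V = B*(3 + B)/(B + V) + 2/V = 2/V + B*(3 + B)/(B + V))
(m(-20, 27) + y) - T(14, 18) = ((2*27 - 20*(2 + 27² + 3*27))/((-20)*(27 - 20)) + 0) - 1*(-50) = (-1/20*(54 - 20*(2 + 729 + 81))/7 + 0) + 50 = (-1/20*⅐*(54 - 20*812) + 0) + 50 = (-1/20*⅐*(54 - 16240) + 0) + 50 = (-1/20*⅐*(-16186) + 0) + 50 = (8093/70 + 0) + 50 = 8093/70 + 50 = 11593/70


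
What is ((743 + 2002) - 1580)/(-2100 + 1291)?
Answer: -1165/809 ≈ -1.4401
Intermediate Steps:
((743 + 2002) - 1580)/(-2100 + 1291) = (2745 - 1580)/(-809) = 1165*(-1/809) = -1165/809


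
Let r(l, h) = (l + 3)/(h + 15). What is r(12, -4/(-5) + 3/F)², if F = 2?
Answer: 22500/29929 ≈ 0.75178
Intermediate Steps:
r(l, h) = (3 + l)/(15 + h)
r(12, -4/(-5) + 3/F)² = ((3 + 12)/(15 + (-4/(-5) + 3/2)))² = (15/(15 + (-4*(-⅕) + 3*(½))))² = (15/(15 + (⅘ + 3/2)))² = (15/(15 + 23/10))² = (15/(173/10))² = ((10/173)*15)² = (150/173)² = 22500/29929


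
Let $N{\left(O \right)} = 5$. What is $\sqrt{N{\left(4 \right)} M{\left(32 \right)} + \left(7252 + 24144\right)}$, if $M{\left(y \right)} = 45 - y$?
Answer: $\sqrt{31461} \approx 177.37$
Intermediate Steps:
$\sqrt{N{\left(4 \right)} M{\left(32 \right)} + \left(7252 + 24144\right)} = \sqrt{5 \left(45 - 32\right) + \left(7252 + 24144\right)} = \sqrt{5 \left(45 - 32\right) + 31396} = \sqrt{5 \cdot 13 + 31396} = \sqrt{65 + 31396} = \sqrt{31461}$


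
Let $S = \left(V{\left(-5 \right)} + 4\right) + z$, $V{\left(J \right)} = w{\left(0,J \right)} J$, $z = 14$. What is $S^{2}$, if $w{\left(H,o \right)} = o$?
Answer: $1849$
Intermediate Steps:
$V{\left(J \right)} = J^{2}$ ($V{\left(J \right)} = J J = J^{2}$)
$S = 43$ ($S = \left(\left(-5\right)^{2} + 4\right) + 14 = \left(25 + 4\right) + 14 = 29 + 14 = 43$)
$S^{2} = 43^{2} = 1849$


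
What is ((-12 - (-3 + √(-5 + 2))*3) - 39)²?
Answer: 1737 + 252*I*√3 ≈ 1737.0 + 436.48*I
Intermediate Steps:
((-12 - (-3 + √(-5 + 2))*3) - 39)² = ((-12 - (-3 + √(-3))*3) - 39)² = ((-12 - (-3 + I*√3)*3) - 39)² = ((-12 - (-9 + 3*I*√3)) - 39)² = ((-12 + (9 - 3*I*√3)) - 39)² = ((-3 - 3*I*√3) - 39)² = (-42 - 3*I*√3)²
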